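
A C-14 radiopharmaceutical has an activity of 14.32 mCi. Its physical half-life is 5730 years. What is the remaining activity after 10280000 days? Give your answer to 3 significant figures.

Convert the elapsed time: 10280000 days = 28164.4 years.
Number of half-lives: n = 28164.4/5730 ≈ 4.9153.
Remaining = 14.32 × (1/2)^4.9153 = 14.32 × 0.033141 ≈ 0.47458 mCi.

0.475 mCi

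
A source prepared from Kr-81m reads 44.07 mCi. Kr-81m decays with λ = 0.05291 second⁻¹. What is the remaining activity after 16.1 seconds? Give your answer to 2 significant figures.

t½ = ln 2 / λ = 0.69315 / 0.05291 ≈ 13.1 seconds.
Number of half-lives: n = 16.1/13.1 ≈ 1.229.
Remaining = 44.07 × (1/2)^1.229 = 44.07 × 0.42662 ≈ 18.801 mCi.

19 mCi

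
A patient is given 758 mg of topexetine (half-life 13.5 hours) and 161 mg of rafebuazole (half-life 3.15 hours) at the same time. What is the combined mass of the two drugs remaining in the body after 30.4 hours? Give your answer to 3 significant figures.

topexetine: 758 × (1/2)^(30.4/13.5) = 758 × (1/2)^2.2519 ≈ 159.15 mg.
rafebuazole: 161 × (1/2)^(30.4/3.15) = 161 × (1/2)^9.6508 ≈ 0.20028 mg.
Total = 159.15 + 0.20028 ≈ 159.35 mg.

159 mg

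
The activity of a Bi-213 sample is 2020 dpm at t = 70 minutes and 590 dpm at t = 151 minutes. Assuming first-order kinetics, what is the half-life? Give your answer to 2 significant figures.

46 minutes

Over Δt = 151 − 70 = 81 minutes, the level fell by a factor of 2020/590 ≈ 3.4237.
n = log₂(3.4237) ≈ 1.7756 half-lives, so t½ = 81/1.7756 ≈ 45.619 minutes.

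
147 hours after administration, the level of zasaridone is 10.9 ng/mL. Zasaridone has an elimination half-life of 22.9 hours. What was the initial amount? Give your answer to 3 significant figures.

Number of half-lives elapsed: n = 147/22.9 ≈ 6.4192.
A₀ = A × 2^n = 10.9 × 2^6.4192 = 10.9 × 85.581 ≈ 932.83 ng/mL.

933 ng/mL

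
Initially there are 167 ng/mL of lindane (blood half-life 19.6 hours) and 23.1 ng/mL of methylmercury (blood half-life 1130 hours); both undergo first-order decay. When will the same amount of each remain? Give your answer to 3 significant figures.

Set 167·(1/2)^(t/19.6) = 23.1·(1/2)^(t/1130).
Taking log₂: log₂(167/23.1) = t·(1/19.6 − 1/1130).
log₂(7.2294) = 2.8539; 1/19.6 − 1/1130 = 0.050135.
t = 2.8539 / 0.050135 ≈ 56.923 hours.

56.9 hours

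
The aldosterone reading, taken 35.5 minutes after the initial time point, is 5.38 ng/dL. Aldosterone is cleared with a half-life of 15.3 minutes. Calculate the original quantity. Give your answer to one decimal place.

26.9 ng/dL

Number of half-lives elapsed: n = 35.5/15.3 ≈ 2.3203.
A₀ = A × 2^n = 5.38 × 2^2.3203 = 5.38 × 4.9942 ≈ 26.869 ng/dL.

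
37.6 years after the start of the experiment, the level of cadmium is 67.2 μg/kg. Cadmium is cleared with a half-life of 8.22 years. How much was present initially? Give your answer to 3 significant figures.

1600 μg/kg

Number of half-lives elapsed: n = 37.6/8.22 ≈ 4.5742.
A₀ = A × 2^n = 67.2 × 2^4.5742 = 67.2 × 23.822 ≈ 1600.8 μg/kg.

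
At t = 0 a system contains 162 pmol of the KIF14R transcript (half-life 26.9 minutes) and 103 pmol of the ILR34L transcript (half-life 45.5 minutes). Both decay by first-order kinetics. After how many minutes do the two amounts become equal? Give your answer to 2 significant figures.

43 minutes

Set 162·(1/2)^(t/26.9) = 103·(1/2)^(t/45.5).
Taking log₂: log₂(162/103) = t·(1/26.9 − 1/45.5).
log₂(1.5728) = 0.65335; 1/26.9 − 1/45.5 = 0.015197.
t = 0.65335 / 0.015197 ≈ 42.993 minutes.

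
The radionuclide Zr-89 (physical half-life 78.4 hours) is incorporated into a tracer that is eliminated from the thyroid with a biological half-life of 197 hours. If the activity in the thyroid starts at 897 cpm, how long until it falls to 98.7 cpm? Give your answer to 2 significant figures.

1/t_eff = 1/t_phys + 1/t_biol = 1/78.4 + 1/197 = 0.017831 per hour.
t_eff = 78.4 × 197 / (78.4 + 197) ≈ 56.081 hours.
n = log₂(897/98.7) ≈ 3.184; t = 3.184 × 56.081 ≈ 178.56 hours.

180 hours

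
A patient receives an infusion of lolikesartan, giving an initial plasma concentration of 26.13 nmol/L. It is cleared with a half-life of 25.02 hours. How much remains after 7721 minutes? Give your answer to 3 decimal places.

0.739 nmol/L

Convert the elapsed time: 7721 minutes = 128.683 hours.
Number of half-lives: n = 128.683/25.02 ≈ 5.1432.
Remaining = 26.13 × (1/2)^5.1432 = 26.13 × 0.028297 ≈ 0.73939 nmol/L.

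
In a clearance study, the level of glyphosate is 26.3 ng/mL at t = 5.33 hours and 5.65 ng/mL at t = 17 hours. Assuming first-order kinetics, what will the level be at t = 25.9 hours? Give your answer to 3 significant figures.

Over Δt = 17 − 5.33 = 11.67 hours, the level fell by a factor of 26.3/5.65 ≈ 4.6549.
n = log₂(4.6549) ≈ 2.2187 half-lives, so t½ = 11.67/2.2187 ≈ 5.2597 hours.
From t = 17 to t = 25.9: 5.65 × (1/2)^((25.9−17)/5.2597) ≈ 1.7485 ng/mL.

1.75 ng/mL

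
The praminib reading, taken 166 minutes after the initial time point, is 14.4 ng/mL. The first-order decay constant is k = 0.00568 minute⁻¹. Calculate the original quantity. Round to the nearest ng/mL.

t½ = ln 2 / k = 0.69315 / 0.00568 ≈ 122.03 minutes.
Number of half-lives elapsed: n = 166/122.03 ≈ 1.3603.
A₀ = A × 2^n = 14.4 × 2^1.3603 = 14.4 × 2.5674 ≈ 36.97 ng/mL.

37 ng/mL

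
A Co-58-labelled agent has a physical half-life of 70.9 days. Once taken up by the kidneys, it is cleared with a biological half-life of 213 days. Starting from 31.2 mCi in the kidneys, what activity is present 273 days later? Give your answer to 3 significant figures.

0.890 mCi

1/t_eff = 1/t_phys + 1/t_biol = 1/70.9 + 1/213 = 0.018799 per day.
t_eff = 70.9 × 213 / (70.9 + 213) ≈ 53.194 days.
Remaining = 31.2 × (1/2)^(273/53.194) = 31.2 × (1/2)^5.1322 ≈ 0.88964 mCi.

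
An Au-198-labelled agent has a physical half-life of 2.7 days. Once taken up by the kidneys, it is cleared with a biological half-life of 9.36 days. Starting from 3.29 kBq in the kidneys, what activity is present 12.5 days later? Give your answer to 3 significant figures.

1/t_eff = 1/t_phys + 1/t_biol = 1/2.7 + 1/9.36 = 0.47721 per day.
t_eff = 2.7 × 9.36 / (2.7 + 9.36) ≈ 2.0955 days.
Remaining = 3.29 × (1/2)^(12.5/2.0955) = 3.29 × (1/2)^5.9651 ≈ 0.052665 kBq.

0.0527 kBq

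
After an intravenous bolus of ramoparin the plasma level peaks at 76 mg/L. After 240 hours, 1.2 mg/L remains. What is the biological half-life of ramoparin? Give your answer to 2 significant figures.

40 hours

A/A₀ = 1.2/76 ≈ 0.015789.
n = log₂(63.333) ≈ 5.9849 half-lives elapsed in 240 hours.
t½ = 240/5.9849 ≈ 40.101 hours.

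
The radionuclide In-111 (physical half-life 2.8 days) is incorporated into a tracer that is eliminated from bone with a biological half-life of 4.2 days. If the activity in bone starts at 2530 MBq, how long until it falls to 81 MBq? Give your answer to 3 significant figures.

8.34 days

1/t_eff = 1/t_phys + 1/t_biol = 1/2.8 + 1/4.2 = 0.59524 per day.
t_eff = 2.8 × 4.2 / (2.8 + 4.2) ≈ 1.68 days.
n = log₂(2530/81) ≈ 4.9651; t = 4.9651 × 1.68 ≈ 8.3413 days.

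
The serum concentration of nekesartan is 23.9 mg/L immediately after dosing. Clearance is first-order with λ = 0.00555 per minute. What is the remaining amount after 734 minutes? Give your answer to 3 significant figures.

0.407 mg/L

t½ = ln 2 / λ = 0.69315 / 0.00555 ≈ 124.89 minutes.
Number of half-lives: n = 734/124.89 ≈ 5.8771.
Remaining = 23.9 × (1/2)^5.8771 = 23.9 × 0.017014 ≈ 0.40664 mg/L.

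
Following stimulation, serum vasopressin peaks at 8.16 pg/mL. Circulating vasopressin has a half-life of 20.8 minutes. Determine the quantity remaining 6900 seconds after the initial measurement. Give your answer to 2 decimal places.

Convert the elapsed time: 6900 seconds = 115 minutes.
Number of half-lives: n = 115/20.8 ≈ 5.5288.
Remaining = 8.16 × (1/2)^5.5288 = 8.16 × 0.02166 ≈ 0.17674 pg/mL.

0.18 pg/mL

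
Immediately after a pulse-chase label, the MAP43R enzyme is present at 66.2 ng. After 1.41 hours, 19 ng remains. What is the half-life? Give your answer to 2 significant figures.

A/A₀ = 19/66.2 ≈ 0.28701.
n = log₂(3.4842) ≈ 1.8008 half-lives elapsed in 1.41 hours.
t½ = 1.41/1.8008 ≈ 0.78297 hours.

0.78 hours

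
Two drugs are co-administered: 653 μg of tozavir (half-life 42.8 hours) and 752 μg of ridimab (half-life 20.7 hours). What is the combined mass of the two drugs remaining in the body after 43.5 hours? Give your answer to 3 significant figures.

tozavir: 653 × (1/2)^(43.5/42.8) = 653 × (1/2)^1.0164 ≈ 322.82 μg.
ridimab: 752 × (1/2)^(43.5/20.7) = 752 × (1/2)^2.1014 ≈ 175.23 μg.
Total = 322.82 + 175.23 ≈ 498.05 μg.

498 μg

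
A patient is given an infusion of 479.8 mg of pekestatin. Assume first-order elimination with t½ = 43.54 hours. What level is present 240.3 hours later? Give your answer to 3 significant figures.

Number of half-lives: n = 240.3/43.54 ≈ 5.5191.
Remaining = 479.8 × (1/2)^5.5191 = 479.8 × 0.021807 ≈ 10.463 mg.

10.5 mg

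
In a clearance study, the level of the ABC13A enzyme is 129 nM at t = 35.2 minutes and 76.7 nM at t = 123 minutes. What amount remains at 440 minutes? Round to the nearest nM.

12 nM

Over Δt = 123 − 35.2 = 87.8 minutes, the level fell by a factor of 129/76.7 ≈ 1.6819.
n = log₂(1.6819) ≈ 0.75007 half-lives, so t½ = 87.8/0.75007 ≈ 117.06 minutes.
From t = 123 to t = 440: 76.7 × (1/2)^((440−123)/117.06) ≈ 11.737 nM.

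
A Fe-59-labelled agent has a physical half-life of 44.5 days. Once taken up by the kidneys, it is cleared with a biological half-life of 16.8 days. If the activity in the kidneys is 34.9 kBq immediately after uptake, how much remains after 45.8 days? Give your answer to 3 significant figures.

2.58 kBq

1/t_eff = 1/t_phys + 1/t_biol = 1/44.5 + 1/16.8 = 0.081996 per day.
t_eff = 44.5 × 16.8 / (44.5 + 16.8) ≈ 12.196 days.
Remaining = 34.9 × (1/2)^(45.8/12.196) = 34.9 × (1/2)^3.7554 ≈ 2.5843 kBq.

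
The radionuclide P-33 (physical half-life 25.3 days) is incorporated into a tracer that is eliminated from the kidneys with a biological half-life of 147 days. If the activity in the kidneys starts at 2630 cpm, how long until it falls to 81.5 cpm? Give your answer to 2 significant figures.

1/t_eff = 1/t_phys + 1/t_biol = 1/25.3 + 1/147 = 0.046328 per day.
t_eff = 25.3 × 147 / (25.3 + 147) ≈ 21.585 days.
n = log₂(2630/81.5) ≈ 5.0121; t = 5.0121 × 21.585 ≈ 108.19 days.

110 days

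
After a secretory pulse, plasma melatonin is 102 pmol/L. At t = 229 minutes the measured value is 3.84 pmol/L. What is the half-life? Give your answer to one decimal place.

A/A₀ = 3.84/102 ≈ 0.037647.
n = log₂(26.562) ≈ 4.7313 half-lives elapsed in 229 minutes.
t½ = 229/4.7313 ≈ 48.401 minutes.

48.4 minutes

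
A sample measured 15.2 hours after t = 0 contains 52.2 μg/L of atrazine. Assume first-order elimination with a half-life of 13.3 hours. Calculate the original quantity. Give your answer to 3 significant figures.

115 μg/L

Number of half-lives elapsed: n = 15.2/13.3 ≈ 1.1429.
A₀ = A × 2^n = 52.2 × 2^1.1429 = 52.2 × 2.2082 ≈ 115.27 μg/L.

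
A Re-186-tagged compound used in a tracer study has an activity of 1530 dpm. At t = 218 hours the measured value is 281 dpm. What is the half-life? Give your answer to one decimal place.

89.2 hours

A/A₀ = 281/1530 ≈ 0.18366.
n = log₂(5.4448) ≈ 2.4449 half-lives elapsed in 218 hours.
t½ = 218/2.4449 ≈ 89.166 hours.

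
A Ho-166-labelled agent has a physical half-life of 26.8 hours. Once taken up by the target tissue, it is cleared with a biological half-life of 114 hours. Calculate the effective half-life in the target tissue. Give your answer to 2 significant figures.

1/t_eff = 1/t_phys + 1/t_biol = 1/26.8 + 1/114 = 0.046085 per hour.
t_eff = 26.8 × 114 / (26.8 + 114) ≈ 21.699 hours.

22 hours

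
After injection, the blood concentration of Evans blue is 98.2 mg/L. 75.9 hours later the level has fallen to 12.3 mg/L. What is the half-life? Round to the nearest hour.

25 hours

A/A₀ = 12.3/98.2 ≈ 0.12525.
n = log₂(7.9837) ≈ 2.9971 half-lives elapsed in 75.9 hours.
t½ = 75.9/2.9971 ≈ 25.325 hours.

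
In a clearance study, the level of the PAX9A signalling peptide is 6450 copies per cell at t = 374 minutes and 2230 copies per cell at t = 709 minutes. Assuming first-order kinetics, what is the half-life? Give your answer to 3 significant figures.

219 minutes

Over Δt = 709 − 374 = 335 minutes, the level fell by a factor of 6450/2230 ≈ 2.8924.
n = log₂(2.8924) ≈ 1.5323 half-lives, so t½ = 335/1.5323 ≈ 218.63 minutes.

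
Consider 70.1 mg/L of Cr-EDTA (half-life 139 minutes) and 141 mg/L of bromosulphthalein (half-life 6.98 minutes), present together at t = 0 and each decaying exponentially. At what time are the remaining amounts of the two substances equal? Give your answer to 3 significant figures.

Set 70.1·(1/2)^(t/139) = 141·(1/2)^(t/6.98).
Taking log₂: log₂(70.1/141) = t·(1/139 − 1/6.98).
log₂(0.49716) = -1.0082; 1/139 − 1/6.98 = -0.13607.
t = -1.0082 / -0.13607 ≈ 7.4094 minutes.

7.41 minutes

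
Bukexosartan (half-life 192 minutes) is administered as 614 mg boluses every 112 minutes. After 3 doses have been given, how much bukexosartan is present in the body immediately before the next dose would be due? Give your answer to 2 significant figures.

The 3 doses were given 336, 224, 112 minutes ago.
Total = 614·(1/2)^(336/192) + 614·(1/2)^(224/192) + 614·(1/2)^(112/192)
      = 182.54 + 273.51 + 409.8 ≈ 865.85 mg.

870 mg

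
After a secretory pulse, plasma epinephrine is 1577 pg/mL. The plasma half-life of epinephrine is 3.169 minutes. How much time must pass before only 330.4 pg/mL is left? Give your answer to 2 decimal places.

7.15 minutes

Fraction remaining = 330.4/1577 ≈ 0.20951.
n = log₂(1577/330.4) = ln(4.773)/ln 2 ≈ 2.2549 half-lives.
t = n × t½ = 2.2549 × 3.169 ≈ 7.1458 minutes.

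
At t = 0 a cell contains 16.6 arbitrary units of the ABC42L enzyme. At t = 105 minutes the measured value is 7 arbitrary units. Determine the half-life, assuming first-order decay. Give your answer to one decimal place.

84.3 minutes

A/A₀ = 7/16.6 ≈ 0.42169.
n = log₂(2.3714) ≈ 1.2458 half-lives elapsed in 105 minutes.
t½ = 105/1.2458 ≈ 84.286 minutes.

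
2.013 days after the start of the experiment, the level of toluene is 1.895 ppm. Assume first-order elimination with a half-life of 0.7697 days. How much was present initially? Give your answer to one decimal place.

11.6 ppm

Number of half-lives elapsed: n = 2.013/0.7697 ≈ 2.6153.
A₀ = A × 2^n = 1.895 × 2^2.6153 = 1.895 × 6.1275 ≈ 11.612 ppm.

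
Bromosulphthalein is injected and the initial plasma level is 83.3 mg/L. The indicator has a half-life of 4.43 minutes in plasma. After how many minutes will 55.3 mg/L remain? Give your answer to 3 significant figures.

Fraction remaining = 55.3/83.3 ≈ 0.66387.
n = log₂(83.3/55.3) = ln(1.5063)/ln 2 ≈ 0.59104 half-lives.
t = n × t½ = 0.59104 × 4.43 ≈ 2.6183 minutes.

2.62 minutes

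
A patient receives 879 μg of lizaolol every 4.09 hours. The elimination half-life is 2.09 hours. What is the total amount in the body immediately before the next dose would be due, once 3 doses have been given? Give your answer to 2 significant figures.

300 μg

The 3 doses were given 12.27, 8.18, 4.09 hours ago.
Total = 879·(1/2)^(12.27/2.09) + 879·(1/2)^(8.18/2.09) + 879·(1/2)^(4.09/2.09)
      = 15.021 + 58.317 + 226.41 ≈ 299.75 μg.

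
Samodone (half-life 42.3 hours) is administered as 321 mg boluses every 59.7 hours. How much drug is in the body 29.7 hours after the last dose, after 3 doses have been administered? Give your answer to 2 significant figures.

300 mg

The 3 doses were given 149.1, 89.4, 29.7 hours ago.
Total = 321·(1/2)^(149.1/42.3) + 321·(1/2)^(89.4/42.3) + 321·(1/2)^(29.7/42.3)
      = 27.889 + 74.18 + 197.31 ≈ 299.38 mg.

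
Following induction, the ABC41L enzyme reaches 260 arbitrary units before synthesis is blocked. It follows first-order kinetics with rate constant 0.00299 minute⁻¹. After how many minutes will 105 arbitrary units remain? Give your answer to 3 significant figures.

303 minutes

t½ = ln 2 / λ = 0.69315 / 0.00299 ≈ 231.82 minutes.
Fraction remaining = 105/260 ≈ 0.40385.
n = log₂(260/105) = ln(2.4762)/ln 2 ≈ 1.3081 half-lives.
t = n × t½ = 1.3081 × 231.82 ≈ 303.25 minutes.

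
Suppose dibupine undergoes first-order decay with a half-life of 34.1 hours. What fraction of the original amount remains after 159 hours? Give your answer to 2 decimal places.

n = 159/34.1 ≈ 4.6628 half-lives.
Fraction remaining = (1/2)^4.6628 ≈ 0.039479.

0.04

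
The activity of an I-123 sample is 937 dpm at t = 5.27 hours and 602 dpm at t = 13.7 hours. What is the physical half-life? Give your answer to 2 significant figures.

Over Δt = 13.7 − 5.27 = 8.43 hours, the level fell by a factor of 937/602 ≈ 1.5565.
n = log₂(1.5565) ≈ 0.63829 half-lives, so t½ = 8.43/0.63829 ≈ 13.207 hours.

13 hours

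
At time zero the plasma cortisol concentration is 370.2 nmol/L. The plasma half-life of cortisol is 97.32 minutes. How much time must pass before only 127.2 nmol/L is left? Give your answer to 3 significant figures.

Fraction remaining = 127.2/370.2 ≈ 0.3436.
n = log₂(370.2/127.2) = ln(2.9104)/ln 2 ≈ 1.5412 half-lives.
t = n × t½ = 1.5412 × 97.32 ≈ 149.99 minutes.

150 minutes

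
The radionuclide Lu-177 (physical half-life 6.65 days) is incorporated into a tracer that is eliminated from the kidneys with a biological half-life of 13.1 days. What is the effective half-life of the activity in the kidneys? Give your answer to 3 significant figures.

1/t_eff = 1/t_phys + 1/t_biol = 1/6.65 + 1/13.1 = 0.22671 per day.
t_eff = 6.65 × 13.1 / (6.65 + 13.1) ≈ 4.4109 days.

4.41 days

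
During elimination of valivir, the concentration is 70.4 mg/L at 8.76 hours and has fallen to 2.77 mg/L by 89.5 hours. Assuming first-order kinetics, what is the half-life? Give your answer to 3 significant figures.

Over Δt = 89.5 − 8.76 = 80.74 hours, the level fell by a factor of 70.4/2.77 ≈ 25.415.
n = log₂(25.415) ≈ 4.6676 half-lives, so t½ = 80.74/4.6676 ≈ 17.298 hours.

17.3 hours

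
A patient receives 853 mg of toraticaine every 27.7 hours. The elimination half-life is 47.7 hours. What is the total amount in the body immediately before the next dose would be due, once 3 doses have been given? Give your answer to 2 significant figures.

The 3 doses were given 83.1, 55.4, 27.7 hours ago.
Total = 853·(1/2)^(83.1/47.7) + 853·(1/2)^(55.4/47.7) + 853·(1/2)^(27.7/47.7)
      = 254.98 + 381.35 + 570.34 ≈ 1206.7 mg.

1200 mg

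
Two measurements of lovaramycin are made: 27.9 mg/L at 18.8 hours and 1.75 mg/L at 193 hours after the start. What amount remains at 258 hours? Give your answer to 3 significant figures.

Over Δt = 193 − 18.8 = 174.2 hours, the level fell by a factor of 27.9/1.75 ≈ 15.943.
n = log₂(15.943) ≈ 3.9948 half-lives, so t½ = 174.2/3.9948 ≈ 43.606 hours.
From t = 193 to t = 258: 1.75 × (1/2)^((258−193)/43.606) ≈ 0.62276 mg/L.

0.623 mg/L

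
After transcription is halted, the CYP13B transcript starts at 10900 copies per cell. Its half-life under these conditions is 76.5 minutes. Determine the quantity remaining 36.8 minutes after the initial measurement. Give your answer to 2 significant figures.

Number of half-lives: n = 36.8/76.5 ≈ 0.48105.
Remaining = 10900 × (1/2)^0.48105 = 10900 × 0.71646 ≈ 7809.4 copies per cell.

7800 copies per cell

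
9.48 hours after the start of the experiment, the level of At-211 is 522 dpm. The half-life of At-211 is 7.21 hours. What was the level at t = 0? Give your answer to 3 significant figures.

1300 dpm

Number of half-lives elapsed: n = 9.48/7.21 ≈ 1.3148.
A₀ = A × 2^n = 522 × 2^1.3148 = 522 × 2.4877 ≈ 1298.6 dpm.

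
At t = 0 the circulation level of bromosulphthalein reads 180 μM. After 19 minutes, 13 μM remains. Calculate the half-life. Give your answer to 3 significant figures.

A/A₀ = 13/180 ≈ 0.072222.
n = log₂(13.846) ≈ 3.7914 half-lives elapsed in 19 minutes.
t½ = 19/3.7914 ≈ 5.0113 minutes.

5.01 minutes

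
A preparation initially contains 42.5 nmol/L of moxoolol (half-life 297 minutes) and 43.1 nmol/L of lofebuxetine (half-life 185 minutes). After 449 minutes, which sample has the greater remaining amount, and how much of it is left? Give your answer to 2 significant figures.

moxoolol, 15 nmol/L

moxoolol: 42.5 × (1/2)^1.5118 ≈ 14.904 nmol/L.
lofebuxetine: 43.1 × (1/2)^2.427 ≈ 8.0144 nmol/L.
Moxoolol has more remaining, at ≈ 14.904 nmol/L.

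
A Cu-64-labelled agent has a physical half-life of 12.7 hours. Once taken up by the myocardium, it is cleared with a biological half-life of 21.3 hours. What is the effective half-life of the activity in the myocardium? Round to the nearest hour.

1/t_eff = 1/t_phys + 1/t_biol = 1/12.7 + 1/21.3 = 0.12569 per hour.
t_eff = 12.7 × 21.3 / (12.7 + 21.3) ≈ 7.9562 hours.

8 hours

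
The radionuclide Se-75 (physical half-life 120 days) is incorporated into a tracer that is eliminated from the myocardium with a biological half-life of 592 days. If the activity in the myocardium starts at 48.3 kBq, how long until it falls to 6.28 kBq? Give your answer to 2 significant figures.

290 days

1/t_eff = 1/t_phys + 1/t_biol = 1/120 + 1/592 = 0.010023 per day.
t_eff = 120 × 592 / (120 + 592) ≈ 99.775 days.
n = log₂(48.3/6.28) ≈ 2.9432; t = 2.9432 × 99.775 ≈ 293.66 days.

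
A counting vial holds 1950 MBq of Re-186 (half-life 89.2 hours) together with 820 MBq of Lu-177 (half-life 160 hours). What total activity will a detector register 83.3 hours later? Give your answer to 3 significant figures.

Re-186: 1950 × (1/2)^(83.3/89.2) = 1950 × (1/2)^0.93386 ≈ 1020.7 MBq.
Lu-177: 820 × (1/2)^(83.3/160) = 820 × (1/2)^0.52063 ≈ 571.6 MBq.
Total = 1020.7 + 571.6 ≈ 1592.3 MBq.

1590 MBq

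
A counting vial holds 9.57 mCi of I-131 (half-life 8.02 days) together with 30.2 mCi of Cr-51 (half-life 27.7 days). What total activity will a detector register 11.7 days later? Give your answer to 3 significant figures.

I-131: 9.57 × (1/2)^(11.7/8.02) = 9.57 × (1/2)^1.4589 ≈ 3.4814 mCi.
Cr-51: 30.2 × (1/2)^(11.7/27.7) = 30.2 × (1/2)^0.42238 ≈ 22.535 mCi.
Total = 3.4814 + 22.535 ≈ 26.016 mCi.

26.0 mCi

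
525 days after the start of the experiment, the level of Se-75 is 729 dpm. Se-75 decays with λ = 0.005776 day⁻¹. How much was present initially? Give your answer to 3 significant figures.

t½ = ln 2 / λ = 0.69315 / 0.005776 ≈ 120 days.
Number of half-lives elapsed: n = 525/120 ≈ 4.3748.
A₀ = A × 2^n = 729 × 2^4.3748 = 729 × 20.747 ≈ 15125 dpm.

15100 dpm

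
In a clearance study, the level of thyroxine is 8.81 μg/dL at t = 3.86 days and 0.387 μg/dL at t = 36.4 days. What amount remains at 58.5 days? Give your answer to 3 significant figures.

0.0463 μg/dL

Over Δt = 36.4 − 3.86 = 32.54 days, the level fell by a factor of 8.81/0.387 ≈ 22.765.
n = log₂(22.765) ≈ 4.5087 half-lives, so t½ = 32.54/4.5087 ≈ 7.2171 days.
From t = 36.4 to t = 58.5: 0.387 × (1/2)^((58.5−36.4)/7.2171) ≈ 0.046335 μg/dL.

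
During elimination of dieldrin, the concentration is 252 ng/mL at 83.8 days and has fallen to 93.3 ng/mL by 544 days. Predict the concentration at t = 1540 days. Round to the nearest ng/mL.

Over Δt = 544 − 83.8 = 460.2 days, the level fell by a factor of 252/93.3 ≈ 2.701.
n = log₂(2.701) ≈ 1.4335 half-lives, so t½ = 460.2/1.4335 ≈ 321.04 days.
From t = 544 to t = 1540: 93.3 × (1/2)^((1540−544)/321.04) ≈ 10.863 ng/mL.

11 ng/mL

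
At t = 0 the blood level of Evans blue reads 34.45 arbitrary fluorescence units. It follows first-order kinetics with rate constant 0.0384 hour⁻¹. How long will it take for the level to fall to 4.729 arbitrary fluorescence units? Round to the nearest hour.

t½ = ln 2 / k = 0.69315 / 0.0384 ≈ 18.051 hours.
Fraction remaining = 4.729/34.45 ≈ 0.13727.
n = log₂(34.45/4.729) = ln(7.2848)/ln 2 ≈ 2.8649 half-lives.
t = n × t½ = 2.8649 × 18.051 ≈ 51.713 hours.

52 hours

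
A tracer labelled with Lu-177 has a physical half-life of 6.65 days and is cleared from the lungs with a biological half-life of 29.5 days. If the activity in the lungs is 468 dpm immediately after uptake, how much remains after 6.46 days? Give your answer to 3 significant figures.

1/t_eff = 1/t_phys + 1/t_biol = 1/6.65 + 1/29.5 = 0.18427 per day.
t_eff = 6.65 × 29.5 / (6.65 + 29.5) ≈ 5.4267 days.
Remaining = 468 × (1/2)^(6.46/5.4267) = 468 × (1/2)^1.1904 ≈ 205.07 dpm.

205 dpm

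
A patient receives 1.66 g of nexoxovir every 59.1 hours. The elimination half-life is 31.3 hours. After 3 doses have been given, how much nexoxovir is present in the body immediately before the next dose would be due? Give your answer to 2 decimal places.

0.60 g

The 3 doses were given 177.3, 118.2, 59.1 hours ago.
Total = 1.66·(1/2)^(177.3/31.3) + 1.66·(1/2)^(118.2/31.3) + 1.66·(1/2)^(59.1/31.3)
      = 0.032727 + 0.12115 + 0.44845 ≈ 0.60232 g.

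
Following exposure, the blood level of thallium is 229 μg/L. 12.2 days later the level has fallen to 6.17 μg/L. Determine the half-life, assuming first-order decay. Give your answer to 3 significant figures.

A/A₀ = 6.17/229 ≈ 0.026943.
n = log₂(37.115) ≈ 5.2139 half-lives elapsed in 12.2 days.
t½ = 12.2/5.2139 ≈ 2.3399 days.

2.34 days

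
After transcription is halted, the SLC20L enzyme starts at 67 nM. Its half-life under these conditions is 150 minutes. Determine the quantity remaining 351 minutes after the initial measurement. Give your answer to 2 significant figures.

Number of half-lives: n = 351/150 ≈ 2.34.
Remaining = 67 × (1/2)^2.34 = 67 × 0.19751 ≈ 13.233 nM.

13 nM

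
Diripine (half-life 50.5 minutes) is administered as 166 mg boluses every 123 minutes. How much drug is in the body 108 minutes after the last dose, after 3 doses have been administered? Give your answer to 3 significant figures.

46.0 mg

The 3 doses were given 354, 231, 108 minutes ago.
Total = 166·(1/2)^(354/50.5) + 166·(1/2)^(231/50.5) + 166·(1/2)^(108/50.5)
      = 1.288 + 6.9682 + 37.698 ≈ 45.954 mg.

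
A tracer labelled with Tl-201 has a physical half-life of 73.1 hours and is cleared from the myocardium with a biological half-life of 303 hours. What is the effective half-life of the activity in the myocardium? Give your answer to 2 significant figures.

59 hours

1/t_eff = 1/t_phys + 1/t_biol = 1/73.1 + 1/303 = 0.01698 per hour.
t_eff = 73.1 × 303 / (73.1 + 303) ≈ 58.892 hours.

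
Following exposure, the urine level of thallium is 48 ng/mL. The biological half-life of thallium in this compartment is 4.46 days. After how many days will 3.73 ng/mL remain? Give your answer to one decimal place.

16.4 days

Fraction remaining = 3.73/48 ≈ 0.077708.
n = log₂(48/3.73) = ln(12.869)/ln 2 ≈ 3.6858 half-lives.
t = n × t½ = 3.6858 × 4.46 ≈ 16.439 days.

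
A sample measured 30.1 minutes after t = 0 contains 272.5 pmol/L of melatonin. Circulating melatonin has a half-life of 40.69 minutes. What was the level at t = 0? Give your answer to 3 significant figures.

455 pmol/L

Number of half-lives elapsed: n = 30.1/40.69 ≈ 0.73974.
A₀ = A × 2^n = 272.5 × 2^0.73974 = 272.5 × 1.6699 ≈ 455.04 pmol/L.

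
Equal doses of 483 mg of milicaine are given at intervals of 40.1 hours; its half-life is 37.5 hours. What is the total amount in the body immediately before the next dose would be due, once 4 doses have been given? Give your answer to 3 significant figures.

417 mg

The 4 doses were given 160.4, 120.3, 80.2, 40.1 hours ago.
Total = 483·(1/2)^(160.4/37.5) + 483·(1/2)^(120.3/37.5) + 483·(1/2)^(80.2/37.5) + 483·(1/2)^(40.1/37.5)
      = 24.908 + 52.269 + 109.68 + 230.17 ≈ 417.03 mg.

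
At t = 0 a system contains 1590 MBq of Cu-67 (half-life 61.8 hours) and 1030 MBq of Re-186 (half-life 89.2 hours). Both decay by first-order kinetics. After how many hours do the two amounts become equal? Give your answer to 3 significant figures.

Set 1590·(1/2)^(t/61.8) = 1030·(1/2)^(t/89.2).
Taking log₂: log₂(1590/1030) = t·(1/61.8 − 1/89.2).
log₂(1.5437) = 0.62638; 1/61.8 − 1/89.2 = 0.0049705.
t = 0.62638 / 0.0049705 ≈ 126.02 hours.

126 hours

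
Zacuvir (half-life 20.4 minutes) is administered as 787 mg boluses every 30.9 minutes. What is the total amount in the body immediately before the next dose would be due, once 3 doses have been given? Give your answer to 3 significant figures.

406 mg

The 3 doses were given 92.7, 61.8, 30.9 minutes ago.
Total = 787·(1/2)^(92.7/20.4) + 787·(1/2)^(61.8/20.4) + 787·(1/2)^(30.9/20.4)
      = 33.733 + 96.39 + 275.42 ≈ 405.55 mg.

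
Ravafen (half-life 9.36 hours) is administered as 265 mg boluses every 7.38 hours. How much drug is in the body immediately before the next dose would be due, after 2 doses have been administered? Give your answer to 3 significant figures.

242 mg

The 2 doses were given 14.76, 7.38 hours ago.
Total = 265·(1/2)^(14.76/9.36) + 265·(1/2)^(7.38/9.36)
      = 88.827 + 153.42 ≈ 242.25 mg.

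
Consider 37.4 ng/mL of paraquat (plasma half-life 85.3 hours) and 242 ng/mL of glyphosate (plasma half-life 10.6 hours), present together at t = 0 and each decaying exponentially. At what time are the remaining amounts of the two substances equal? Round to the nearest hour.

Set 37.4·(1/2)^(t/85.3) = 242·(1/2)^(t/10.6).
Taking log₂: log₂(37.4/242) = t·(1/85.3 − 1/10.6).
log₂(0.15455) = -2.6939; 1/85.3 − 1/10.6 = -0.082616.
t = -2.6939 / -0.082616 ≈ 32.607 hours.

33 hours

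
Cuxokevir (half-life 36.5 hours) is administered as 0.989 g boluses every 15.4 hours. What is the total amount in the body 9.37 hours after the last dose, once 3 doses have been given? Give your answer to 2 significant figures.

1.9 g

The 3 doses were given 40.17, 24.77, 9.37 hours ago.
Total = 0.989·(1/2)^(40.17/36.5) + 0.989·(1/2)^(24.77/36.5) + 0.989·(1/2)^(9.37/36.5)
      = 0.46121 + 0.61789 + 0.82779 ≈ 1.9069 g.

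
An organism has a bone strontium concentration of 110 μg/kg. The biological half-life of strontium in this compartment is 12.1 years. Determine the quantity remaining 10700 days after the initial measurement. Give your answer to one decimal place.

20.5 μg/kg

Convert the elapsed time: 10700 days = 29.3151 years.
Number of half-lives: n = 29.3151/12.1 ≈ 2.4227.
Remaining = 110 × (1/2)^2.4227 = 110 × 0.1865 ≈ 20.515 μg/kg.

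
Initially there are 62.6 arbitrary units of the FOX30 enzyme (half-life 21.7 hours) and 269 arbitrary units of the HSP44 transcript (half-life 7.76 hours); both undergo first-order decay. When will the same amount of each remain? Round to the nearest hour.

Set 62.6·(1/2)^(t/21.7) = 269·(1/2)^(t/7.76).
Taking log₂: log₂(62.6/269) = t·(1/21.7 − 1/7.76).
log₂(0.23271) = -2.1034; 1/21.7 − 1/7.76 = -0.082783.
t = -2.1034 / -0.082783 ≈ 25.408 hours.

25 hours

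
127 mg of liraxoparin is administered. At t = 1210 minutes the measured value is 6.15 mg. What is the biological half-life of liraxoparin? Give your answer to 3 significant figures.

A/A₀ = 6.15/127 ≈ 0.048425.
n = log₂(20.65) ≈ 4.3681 half-lives elapsed in 1210 minutes.
t½ = 1210/4.3681 ≈ 277.01 minutes.

277 minutes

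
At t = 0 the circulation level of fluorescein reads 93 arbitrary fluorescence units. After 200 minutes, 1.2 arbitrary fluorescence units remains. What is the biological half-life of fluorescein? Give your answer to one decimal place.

31.9 minutes

A/A₀ = 1.2/93 ≈ 0.012903.
n = log₂(77.5) ≈ 6.2761 half-lives elapsed in 200 minutes.
t½ = 200/6.2761 ≈ 31.867 minutes.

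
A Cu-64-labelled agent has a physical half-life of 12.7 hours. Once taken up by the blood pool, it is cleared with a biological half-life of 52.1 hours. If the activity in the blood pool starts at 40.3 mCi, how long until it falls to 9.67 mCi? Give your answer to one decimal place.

1/t_eff = 1/t_phys + 1/t_biol = 1/12.7 + 1/52.1 = 0.097934 per hour.
t_eff = 12.7 × 52.1 / (12.7 + 52.1) ≈ 10.211 hours.
n = log₂(40.3/9.67) ≈ 2.0592; t = 2.0592 × 10.211 ≈ 21.026 hours.

21.0 hours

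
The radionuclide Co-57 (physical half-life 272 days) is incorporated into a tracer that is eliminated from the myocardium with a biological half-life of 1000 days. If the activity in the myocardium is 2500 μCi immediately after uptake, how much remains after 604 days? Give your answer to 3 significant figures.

353 μCi

1/t_eff = 1/t_phys + 1/t_biol = 1/272 + 1/1000 = 0.0046765 per day.
t_eff = 272 × 1000 / (272 + 1000) ≈ 213.84 days.
Remaining = 2500 × (1/2)^(604/213.84) = 2500 × (1/2)^2.8246 ≈ 352.9 μCi.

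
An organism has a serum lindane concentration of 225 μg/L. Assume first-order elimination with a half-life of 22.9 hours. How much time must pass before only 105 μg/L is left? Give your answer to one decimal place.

25.2 hours

Fraction remaining = 105/225 ≈ 0.46667.
n = log₂(225/105) = ln(2.1429)/ln 2 ≈ 1.0995 half-lives.
t = n × t½ = 1.0995 × 22.9 ≈ 25.179 hours.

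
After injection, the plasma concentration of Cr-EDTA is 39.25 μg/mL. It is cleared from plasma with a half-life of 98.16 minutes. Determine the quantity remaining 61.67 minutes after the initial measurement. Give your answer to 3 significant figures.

Number of half-lives: n = 61.67/98.16 ≈ 0.62826.
Remaining = 39.25 × (1/2)^0.62826 = 39.25 × 0.64696 ≈ 25.393 μg/mL.

25.4 μg/mL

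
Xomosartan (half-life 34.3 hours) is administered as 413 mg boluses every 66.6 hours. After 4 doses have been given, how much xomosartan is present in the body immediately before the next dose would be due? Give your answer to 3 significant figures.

145 mg

The 4 doses were given 266.4, 199.8, 133.2, 66.6 hours ago.
Total = 413·(1/2)^(266.4/34.3) + 413·(1/2)^(199.8/34.3) + 413·(1/2)^(133.2/34.3) + 413·(1/2)^(66.6/34.3)
      = 1.8964 + 7.285 + 27.986 + 107.51 ≈ 144.68 mg.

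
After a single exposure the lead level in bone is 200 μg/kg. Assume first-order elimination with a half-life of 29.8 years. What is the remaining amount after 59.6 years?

50 μg/kg

Elapsed time is 2 half-lives (59.6/29.8).
Each half-life halves the amount: 200 × (1/2)^2 = 200/4 = 50 μg/kg.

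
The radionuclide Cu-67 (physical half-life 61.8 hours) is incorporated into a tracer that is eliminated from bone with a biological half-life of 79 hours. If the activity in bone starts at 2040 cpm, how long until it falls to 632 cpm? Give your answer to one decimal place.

58.6 hours

1/t_eff = 1/t_phys + 1/t_biol = 1/61.8 + 1/79 = 0.028839 per hour.
t_eff = 61.8 × 79 / (61.8 + 79) ≈ 34.675 hours.
n = log₂(2040/632) ≈ 1.6906; t = 1.6906 × 34.675 ≈ 58.62 hours.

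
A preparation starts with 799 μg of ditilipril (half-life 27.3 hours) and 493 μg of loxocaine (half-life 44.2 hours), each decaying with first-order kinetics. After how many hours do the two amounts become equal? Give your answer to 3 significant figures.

49.7 hours

Set 799·(1/2)^(t/27.3) = 493·(1/2)^(t/44.2).
Taking log₂: log₂(799/493) = t·(1/27.3 − 1/44.2).
log₂(1.6207) = 0.69661; 1/27.3 − 1/44.2 = 0.014006.
t = 0.69661 / 0.014006 ≈ 49.738 hours.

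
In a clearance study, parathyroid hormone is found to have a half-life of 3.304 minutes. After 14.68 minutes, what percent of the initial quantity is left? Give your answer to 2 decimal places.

n = 14.68/3.304 ≈ 4.4431 half-lives.
Fraction remaining = (1/2)^4.4431 ≈ 0.045972, i.e. 4.5972%.

4.60%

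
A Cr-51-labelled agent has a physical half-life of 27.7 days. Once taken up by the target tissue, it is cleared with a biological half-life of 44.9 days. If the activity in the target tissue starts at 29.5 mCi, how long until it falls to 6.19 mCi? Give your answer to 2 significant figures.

39 days

1/t_eff = 1/t_phys + 1/t_biol = 1/27.7 + 1/44.9 = 0.058373 per day.
t_eff = 27.7 × 44.9 / (27.7 + 44.9) ≈ 17.131 days.
n = log₂(29.5/6.19) ≈ 2.2527; t = 2.2527 × 17.131 ≈ 38.592 days.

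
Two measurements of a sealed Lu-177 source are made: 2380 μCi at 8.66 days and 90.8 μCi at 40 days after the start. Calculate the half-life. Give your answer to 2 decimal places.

Over Δt = 40 − 8.66 = 31.34 days, the level fell by a factor of 2380/90.8 ≈ 26.211.
n = log₂(26.211) ≈ 4.7121 half-lives, so t½ = 31.34/4.7121 ≈ 6.6509 days.

6.65 days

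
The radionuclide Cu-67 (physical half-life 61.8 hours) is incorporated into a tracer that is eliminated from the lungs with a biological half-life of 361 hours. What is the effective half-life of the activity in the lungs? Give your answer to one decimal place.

52.8 hours

1/t_eff = 1/t_phys + 1/t_biol = 1/61.8 + 1/361 = 0.018951 per hour.
t_eff = 61.8 × 361 / (61.8 + 361) ≈ 52.767 hours.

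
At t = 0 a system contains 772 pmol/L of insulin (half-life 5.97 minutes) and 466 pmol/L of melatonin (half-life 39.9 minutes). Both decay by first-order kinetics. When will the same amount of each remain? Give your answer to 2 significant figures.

5.1 minutes

Set 772·(1/2)^(t/5.97) = 466·(1/2)^(t/39.9).
Taking log₂: log₂(772/466) = t·(1/5.97 − 1/39.9).
log₂(1.6567) = 0.72827; 1/5.97 − 1/39.9 = 0.14244.
t = 0.72827 / 0.14244 ≈ 5.1128 minutes.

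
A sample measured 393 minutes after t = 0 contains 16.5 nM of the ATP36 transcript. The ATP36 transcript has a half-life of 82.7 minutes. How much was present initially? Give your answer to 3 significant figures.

Number of half-lives elapsed: n = 393/82.7 ≈ 4.7521.
A₀ = A × 2^n = 16.5 × 2^4.7521 = 16.5 × 26.948 ≈ 444.65 nM.

445 nM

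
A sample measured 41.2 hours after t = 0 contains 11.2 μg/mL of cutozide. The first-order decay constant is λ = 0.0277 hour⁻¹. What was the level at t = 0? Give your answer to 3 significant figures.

t½ = ln 2 / λ = 0.69315 / 0.0277 ≈ 25.023 hours.
Number of half-lives elapsed: n = 41.2/25.023 ≈ 1.6465.
A₀ = A × 2^n = 11.2 × 2^1.6465 = 11.2 × 3.1306 ≈ 35.063 μg/mL.

35.1 μg/mL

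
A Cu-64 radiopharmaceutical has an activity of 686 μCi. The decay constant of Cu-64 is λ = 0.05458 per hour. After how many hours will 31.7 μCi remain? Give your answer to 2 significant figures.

56 hours

t½ = ln 2 / λ = 0.69315 / 0.05458 ≈ 12.7 hours.
Fraction remaining = 31.7/686 ≈ 0.04621.
n = log₂(686/31.7) = ln(21.64)/ln 2 ≈ 4.4357 half-lives.
t = n × t½ = 4.4357 × 12.7 ≈ 56.331 hours.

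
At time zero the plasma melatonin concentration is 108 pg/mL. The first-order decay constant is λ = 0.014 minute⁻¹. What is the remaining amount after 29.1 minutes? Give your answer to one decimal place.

t½ = ln 2 / λ = 0.69315 / 0.014 ≈ 49.511 minutes.
Number of half-lives: n = 29.1/49.511 ≈ 0.58775.
Remaining = 108 × (1/2)^0.58775 = 108 × 0.66538 ≈ 71.861 pg/mL.

71.9 pg/mL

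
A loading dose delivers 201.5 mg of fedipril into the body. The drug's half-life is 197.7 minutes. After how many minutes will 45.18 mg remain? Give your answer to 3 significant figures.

426 minutes

Fraction remaining = 45.18/201.5 ≈ 0.22422.
n = log₂(201.5/45.18) = ln(4.4599)/ln 2 ≈ 2.157 half-lives.
t = n × t½ = 2.157 × 197.7 ≈ 426.44 minutes.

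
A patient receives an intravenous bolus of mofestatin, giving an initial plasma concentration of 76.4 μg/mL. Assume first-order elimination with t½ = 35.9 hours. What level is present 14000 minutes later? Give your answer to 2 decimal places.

0.84 μg/mL

Convert the elapsed time: 14000 minutes = 233.333 hours.
Number of half-lives: n = 233.333/35.9 ≈ 6.4995.
Remaining = 76.4 × (1/2)^6.4995 = 76.4 × 0.011052 ≈ 0.84438 μg/mL.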